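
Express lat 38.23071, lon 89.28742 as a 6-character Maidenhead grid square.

Add 180° to longitude and 90° to latitude: 269.2874, 128.2307.
Field: 269.2874/20 → 13 → N, 128.2307/10 → 12 → M; chars NM.
Square: 9.2874/2 → 4, 8.2307/1 → 8; chars 48.
Subsquare: 1.2874/0.0833333 → 15 → p, 0.2307/0.0416667 → 5 → f; chars pf.

NM48pf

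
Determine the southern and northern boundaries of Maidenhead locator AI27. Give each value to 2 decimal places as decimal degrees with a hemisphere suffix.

3.00° S, 2.00° S

Field A=0, I=8: +0·20° lon, +8·10° lat → SW at lon -180°, lat -10°.
Square 2, 7: +2·2° lon, +7·1° lat → SW at lon -176°, lat -3°.
Cell spans 2° lon × 1° lat.
south 3.00° S, north 2.00° S.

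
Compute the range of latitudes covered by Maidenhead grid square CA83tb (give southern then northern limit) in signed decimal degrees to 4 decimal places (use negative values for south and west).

-86.9583, -86.9167

Field C=2, A=0: +2·20° lon, +0·10° lat → SW at lon -140°, lat -90°.
Square 8, 3: +8·2° lon, +3·1° lat → SW at lon -124°, lat -87°.
Subsquare t=19, b=1: +19·0.0833333° lon, +1·0.0416667° lat → SW at lon -122.417°, lat -86.9583°.
Cell spans 0.0833333° lon × 0.0416667° lat.
south -86.9583, north -86.9167.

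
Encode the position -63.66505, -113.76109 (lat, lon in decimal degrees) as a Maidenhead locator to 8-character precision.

Shift to the Maidenhead origin (180°W, 90°S): lon 66.23891, lat 26.33495.
Field: 66.23891/20 → 3 → D, 26.33495/10 → 2 → C; chars DC.
Square: 6.23891/2 → 3, 6.33495/1 → 6; chars 36.
Subsquare: 0.23891/0.0833333 → 2 → c, 0.33495/0.0416667 → 8 → i; chars ci.
Extended square: 0.07224/0.00833333 → 8, 0.00162/0.00416667 → 0; chars 80.

DC36ci80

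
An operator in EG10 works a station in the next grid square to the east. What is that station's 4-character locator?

Longitude square 1; +1 → 2.
The latitude characters are unchanged.

EG20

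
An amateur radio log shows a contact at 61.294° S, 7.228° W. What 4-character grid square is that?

IC68

Shift to the Maidenhead origin (180°W, 90°S): lon 172.77, lat 28.71.
Field: lon ⌊172.77/20⌋ = 8 → I; lat ⌊28.71/10⌋ = 2 → C.
Square: lon ⌊12.77/2⌋ = 6; lat ⌊8.71/1⌋ = 8.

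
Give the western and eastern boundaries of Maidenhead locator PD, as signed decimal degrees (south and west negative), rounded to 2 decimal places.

Field P=15, D=3: +15·20° lon, +3·10° lat → SW at lon 120°, lat -60°.
Cell spans 20° lon × 10° lat.
west 120.00, east 140.00.

120.00, 140.00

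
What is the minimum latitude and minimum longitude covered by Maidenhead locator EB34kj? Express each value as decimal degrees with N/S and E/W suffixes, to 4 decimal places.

Field E=4, B=1: +4·20° lon, +1·10° lat → SW at lon -100°, lat -80°.
Square 3, 4: +3·2° lon, +4·1° lat → SW at lon -94°, lat -76°.
Subsquare k=10, j=9: +10·0.0833333° lon, +9·0.0416667° lat → SW at lon -93.1667°, lat -75.625°.
latitude 75.6250° S, longitude 93.1667° W.

75.6250° S, 93.1667° W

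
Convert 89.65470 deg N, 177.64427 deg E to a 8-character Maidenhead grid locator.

RR89tp77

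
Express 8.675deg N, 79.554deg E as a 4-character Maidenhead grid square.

Add 180° to longitude and 90° to latitude: 259.55, 98.67.
Field: lon ⌊259.55/20⌋ = 12 → M; lat ⌊98.67/10⌋ = 9 → J.
Square: lon ⌊19.55/2⌋ = 9; lat ⌊8.67/1⌋ = 8.

MJ98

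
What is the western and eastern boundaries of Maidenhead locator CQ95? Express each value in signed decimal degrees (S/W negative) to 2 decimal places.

Field C=2, Q=16: +2·20° lon, +16·10° lat → SW at lon -140°, lat 70°.
Square 9, 5: +9·2° lon, +5·1° lat → SW at lon -122°, lat 75°.
Cell spans 2° lon × 1° lat.
west -122.00, east -120.00.

-122.00, -120.00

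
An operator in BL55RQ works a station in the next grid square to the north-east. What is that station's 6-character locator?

BL55sr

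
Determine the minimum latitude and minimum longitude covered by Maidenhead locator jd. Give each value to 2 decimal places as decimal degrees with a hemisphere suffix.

Field J=9, D=3: +9·20° lon, +3·10° lat → SW at lon 0°, lat -60°.
latitude 60.00° S, longitude 0.00° E.

60.00° S, 0.00° E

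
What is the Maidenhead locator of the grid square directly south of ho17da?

HO16dx

Latitude subsquare a = 0; −1 → -1, wraps to 23 = x, carry into square.
Latitude square 7; −1 → 6.
The longitude characters are unchanged.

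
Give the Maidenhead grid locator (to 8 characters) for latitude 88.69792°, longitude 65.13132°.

MR28nq57

Shift to the Maidenhead origin (180°W, 90°S): lon 245.13132, lat 178.69792.
Field: lon ⌊245.13132/20⌋ = 12 → M; lat ⌊178.69792/10⌋ = 17 → R.
Square: lon ⌊5.13132/2⌋ = 2; lat ⌊8.69792/1⌋ = 8.
Subsquare: lon ⌊1.13132/0.0833333⌋ = 13 → n; lat ⌊0.69792/0.0416667⌋ = 16 → q.
Extended square: lon ⌊0.04799/0.00833333⌋ = 5; lat ⌊0.03125/0.00416667⌋ = 7.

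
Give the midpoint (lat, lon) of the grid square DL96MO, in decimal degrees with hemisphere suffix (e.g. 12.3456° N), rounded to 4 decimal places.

Field D=3, L=11: +3·20° lon, +11·10° lat → SW at lon -120°, lat 20°.
Square 9, 6: +9·2° lon, +6·1° lat → SW at lon -102°, lat 26°.
Subsquare m=12, o=14: +12·0.0833333° lon, +14·0.0416667° lat → SW at lon -101°, lat 26.5833°.
Cell spans 0.0833333° lon × 0.0416667° lat. Centre is SW corner plus half of each.
latitude 26.6042° N, longitude 100.9583° W.

26.6042° N, 100.9583° W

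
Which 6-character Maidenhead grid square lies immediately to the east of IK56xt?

IK66at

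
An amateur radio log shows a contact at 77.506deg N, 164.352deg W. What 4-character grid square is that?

AQ77

Offset from 180°W / 90°S: lon 15.65°, lat 167.51°.
Field: 15.65/20 → 0 → A, 167.51/10 → 16 → Q; chars AQ.
Square: 15.65/2 → 7, 7.51/1 → 7; chars 77.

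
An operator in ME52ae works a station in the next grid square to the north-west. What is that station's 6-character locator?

ME42xf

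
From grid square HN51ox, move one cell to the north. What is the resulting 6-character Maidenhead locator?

HN52oa

Latitude subsquare x = 23; +1 → 24, wraps to 0 = a, carry into square.
Latitude square 1; +1 → 2.
The longitude characters are unchanged.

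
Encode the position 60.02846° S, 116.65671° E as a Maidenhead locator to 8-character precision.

Add 180° to longitude and 90° to latitude: 296.65671, 29.97154.
Field: 296.65671/20 → 14 → O, 29.97154/10 → 2 → C; chars OC.
Square: 16.65671/2 → 8, 9.97154/1 → 9; chars 89.
Subsquare: 0.65671/0.0833333 → 7 → h, 0.97154/0.0416667 → 23 → x; chars hx.
Extended square: 0.07338/0.00833333 → 8, 0.01321/0.00416667 → 3; chars 83.

OC89hx83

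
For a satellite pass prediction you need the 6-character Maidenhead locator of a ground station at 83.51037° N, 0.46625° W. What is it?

Offset from 180°W / 90°S: lon 179.5337°, lat 173.5104°.
Field (20°×10°, letters A–R): lon ⌊179.5337/20⌋ = 8 → I; lat ⌊173.5104/10⌋ = 17 → R.
Square (2°×1°, digits 0–9): lon ⌊19.5337/2⌋ = 9; lat ⌊3.5104/1⌋ = 3.
Subsquare (5′×2.5′, letters a–x): lon ⌊1.5337/0.0833333⌋ = 18 → s; lat ⌊0.5104/0.0416667⌋ = 12 → m.

IR93sm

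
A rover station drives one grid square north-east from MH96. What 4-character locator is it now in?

Longitude square 9; +1 → 10, wraps to 0, carry into field.
Longitude field M = 12; +1 → 13 = N.
Latitude square 6; +1 → 7.

NH07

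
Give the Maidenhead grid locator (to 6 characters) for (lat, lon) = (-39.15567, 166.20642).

RF30cu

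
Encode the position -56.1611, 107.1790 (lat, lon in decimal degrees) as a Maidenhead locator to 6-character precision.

Shift to the Maidenhead origin (180°W, 90°S): lon 287.1790, lat 33.8389.
Field (20°×10°, letters A–R): 287.1790/20 → 14 → O, 33.8389/10 → 3 → D; chars OD.
Square (2°×1°, digits 0–9): 7.1790/2 → 3, 3.8389/1 → 3; chars 33.
Subsquare (5′×2.5′, letters a–x): 1.1790/0.0833333 → 14 → o, 0.8389/0.0416667 → 20 → u; chars ou.

OD33ou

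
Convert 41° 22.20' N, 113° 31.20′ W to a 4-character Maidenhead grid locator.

Offset from 180°W / 90°S: lon 66.48°, lat 131.37°.
Field (20°×10°, letters A–R): lon ⌊66.48/20⌋ = 3 → D; lat ⌊131.37/10⌋ = 13 → N.
Square (2°×1°, digits 0–9): lon ⌊6.48/2⌋ = 3; lat ⌊1.37/1⌋ = 1.

DN31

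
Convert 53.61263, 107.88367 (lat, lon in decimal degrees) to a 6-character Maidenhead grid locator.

OO33wo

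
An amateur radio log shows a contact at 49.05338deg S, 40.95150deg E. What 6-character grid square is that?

LE00lw

Shift to the Maidenhead origin (180°W, 90°S): lon 220.9515, lat 40.9466.
Field (20°×10°, letters A–R): 220.9515/20 → 11 → L, 40.9466/10 → 4 → E; chars LE.
Square (2°×1°, digits 0–9): 0.9515/2 → 0, 0.9466/1 → 0; chars 00.
Subsquare (5′×2.5′, letters a–x): 0.9515/0.0833333 → 11 → l, 0.9466/0.0416667 → 22 → w; chars lw.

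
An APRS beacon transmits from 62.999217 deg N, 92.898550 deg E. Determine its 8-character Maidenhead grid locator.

NP62kx79

Add 180° to longitude and 90° to latitude: 272.89855, 152.99922.
Field: lon ⌊272.89855/20⌋ = 13 → N; lat ⌊152.99922/10⌋ = 15 → P.
Square: lon ⌊12.89855/2⌋ = 6; lat ⌊2.99922/1⌋ = 2.
Subsquare: lon ⌊0.89855/0.0833333⌋ = 10 → k; lat ⌊0.99922/0.0416667⌋ = 23 → x.
Extended square: lon ⌊0.06522/0.00833333⌋ = 7; lat ⌊0.04088/0.00416667⌋ = 9.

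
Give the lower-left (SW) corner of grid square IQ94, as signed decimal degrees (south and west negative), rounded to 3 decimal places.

Field I=8, Q=16: +8·20° lon, +16·10° lat → SW at lon -20°, lat 70°.
Square 9, 4: +9·2° lon, +4·1° lat → SW at lon -2°, lat 74°.
latitude 74.000, longitude -2.000.

74.000, -2.000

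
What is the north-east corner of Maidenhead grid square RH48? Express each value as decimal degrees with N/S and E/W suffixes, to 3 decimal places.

11.000° S, 170.000° E

Field R=17, H=7: +17·20° lon, +7·10° lat → SW at lon 160°, lat -20°.
Square 4, 8: +4·2° lon, +8·1° lat → SW at lon 168°, lat -12°.
Cell spans 2° lon × 1° lat. NE corner is SW corner plus one full cell.
latitude 11.000° S, longitude 170.000° E.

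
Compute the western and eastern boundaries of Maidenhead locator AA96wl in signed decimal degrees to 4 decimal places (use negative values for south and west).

-160.1667, -160.0833

Field A=0, A=0: +0·20° lon, +0·10° lat → SW at lon -180°, lat -90°.
Square 9, 6: +9·2° lon, +6·1° lat → SW at lon -162°, lat -84°.
Subsquare w=22, l=11: +22·0.0833333° lon, +11·0.0416667° lat → SW at lon -160.167°, lat -83.5417°.
Cell spans 0.0833333° lon × 0.0416667° lat.
west -160.1667, east -160.0833.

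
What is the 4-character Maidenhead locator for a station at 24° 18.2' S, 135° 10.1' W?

Offset from 180°W / 90°S: lon 44.83°, lat 65.70°.
Field: 44.83/20 → 2 → C, 65.70/10 → 6 → G; chars CG.
Square: 4.83/2 → 2, 5.70/1 → 5; chars 25.

CG25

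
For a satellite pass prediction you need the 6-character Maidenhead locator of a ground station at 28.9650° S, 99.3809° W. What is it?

EG01ha

Shift to the Maidenhead origin (180°W, 90°S): lon 80.6191, lat 61.0350.
Field: lon ⌊80.6191/20⌋ = 4 → E; lat ⌊61.0350/10⌋ = 6 → G.
Square: lon ⌊0.6191/2⌋ = 0; lat ⌊1.0350/1⌋ = 1.
Subsquare: lon ⌊0.6191/0.0833333⌋ = 7 → h; lat ⌊0.0350/0.0416667⌋ = 0 → a.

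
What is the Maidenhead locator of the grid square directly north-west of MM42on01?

MM42nn92

Longitude extended square 0; −1 → -1, wraps to 9, carry into subsquare.
Longitude subsquare o = 14; −1 → 13 = n.
Latitude extended square 1; +1 → 2.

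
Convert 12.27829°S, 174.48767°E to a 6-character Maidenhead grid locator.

Shift to the Maidenhead origin (180°W, 90°S): lon 354.4877, lat 77.7217.
Field: 354.4877/20 → 17 → R, 77.7217/10 → 7 → H; chars RH.
Square: 14.4877/2 → 7, 7.7217/1 → 7; chars 77.
Subsquare: 0.4877/0.0833333 → 5 → f, 0.7217/0.0416667 → 17 → r; chars fr.

RH77fr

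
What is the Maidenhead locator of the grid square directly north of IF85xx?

IF86xa

Latitude subsquare x = 23; +1 → 24, wraps to 0 = a, carry into square.
Latitude square 5; +1 → 6.
The longitude characters are unchanged.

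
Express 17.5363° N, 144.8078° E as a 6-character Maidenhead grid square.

QK27jm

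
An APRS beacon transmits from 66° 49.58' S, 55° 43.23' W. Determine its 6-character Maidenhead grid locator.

GC23de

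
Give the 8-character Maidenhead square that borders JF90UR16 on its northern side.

JF90ur17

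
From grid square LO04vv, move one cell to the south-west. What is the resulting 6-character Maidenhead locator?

Longitude subsquare v = 21; −1 → 20 = u.
Latitude subsquare v = 21; −1 → 20 = u.

LO04uu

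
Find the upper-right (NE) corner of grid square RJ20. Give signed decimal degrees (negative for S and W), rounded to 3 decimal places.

1.000, 166.000

Field R=17, J=9: +17·20° lon, +9·10° lat → SW at lon 160°, lat 0°.
Square 2, 0: +2·2° lon, +0·1° lat → SW at lon 164°, lat 0°.
Cell spans 2° lon × 1° lat. NE corner is SW corner plus one full cell.
latitude 1.000, longitude 166.000.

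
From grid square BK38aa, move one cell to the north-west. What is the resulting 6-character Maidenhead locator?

Longitude subsquare a = 0; −1 → -1, wraps to 23 = x, carry into square.
Longitude square 3; −1 → 2.
Latitude subsquare a = 0; +1 → 1 = b.

BK28xb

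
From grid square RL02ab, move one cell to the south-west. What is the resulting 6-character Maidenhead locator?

QL92xa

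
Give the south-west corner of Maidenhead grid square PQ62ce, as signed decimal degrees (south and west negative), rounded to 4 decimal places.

72.1667, 132.1667

Field P=15, Q=16: +15·20° lon, +16·10° lat → SW at lon 120°, lat 70°.
Square 6, 2: +6·2° lon, +2·1° lat → SW at lon 132°, lat 72°.
Subsquare c=2, e=4: +2·0.0833333° lon, +4·0.0416667° lat → SW at lon 132.167°, lat 72.1667°.
latitude 72.1667, longitude 132.1667.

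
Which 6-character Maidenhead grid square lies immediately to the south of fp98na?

FP97nx

Latitude subsquare a = 0; −1 → -1, wraps to 23 = x, carry into square.
Latitude square 8; −1 → 7.
The longitude characters are unchanged.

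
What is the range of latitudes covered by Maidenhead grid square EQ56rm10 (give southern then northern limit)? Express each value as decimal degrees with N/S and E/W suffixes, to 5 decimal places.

76.50000° N, 76.50417° N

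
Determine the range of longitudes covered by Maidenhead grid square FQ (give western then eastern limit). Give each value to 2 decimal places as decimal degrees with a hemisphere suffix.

80.00° W, 60.00° W

Field F=5, Q=16: +5·20° lon, +16·10° lat → SW at lon -80°, lat 70°.
Cell spans 20° lon × 10° lat.
west 80.00° W, east 60.00° W.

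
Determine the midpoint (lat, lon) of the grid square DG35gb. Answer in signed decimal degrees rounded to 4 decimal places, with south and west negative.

-24.9375, -113.4583

Field D=3, G=6: +3·20° lon, +6·10° lat → SW at lon -120°, lat -30°.
Square 3, 5: +3·2° lon, +5·1° lat → SW at lon -114°, lat -25°.
Subsquare g=6, b=1: +6·0.0833333° lon, +1·0.0416667° lat → SW at lon -113.5°, lat -24.9583°.
Cell spans 0.0833333° lon × 0.0416667° lat. Centre is SW corner plus half of each.
latitude -24.9375, longitude -113.4583.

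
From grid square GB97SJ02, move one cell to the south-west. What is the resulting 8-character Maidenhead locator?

GB97rj91

Longitude extended square 0; −1 → -1, wraps to 9, carry into subsquare.
Longitude subsquare s = 18; −1 → 17 = r.
Latitude extended square 2; −1 → 1.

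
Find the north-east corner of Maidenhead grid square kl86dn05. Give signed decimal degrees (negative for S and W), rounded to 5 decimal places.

Field K=10, L=11: +10·20° lon, +11·10° lat → SW at lon 20°, lat 20°.
Square 8, 6: +8·2° lon, +6·1° lat → SW at lon 36°, lat 26°.
Subsquare d=3, n=13: +3·0.0833333° lon, +13·0.0416667° lat → SW at lon 36.25°, lat 26.5417°.
Extended square 0, 5: +0·0.00833333° lon, +5·0.00416667° lat → SW at lon 36.25°, lat 26.5625°.
Cell spans 0.00833333° lon × 0.00416667° lat. NE corner is SW corner plus one full cell.
latitude 26.56667, longitude 36.25833.

26.56667, 36.25833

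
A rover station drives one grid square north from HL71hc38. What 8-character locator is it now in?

HL71hc39

Latitude extended square 8; +1 → 9.
The longitude characters are unchanged.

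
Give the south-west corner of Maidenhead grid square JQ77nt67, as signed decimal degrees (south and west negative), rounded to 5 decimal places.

77.82083, 15.13333

Field J=9, Q=16: +9·20° lon, +16·10° lat → SW at lon 0°, lat 70°.
Square 7, 7: +7·2° lon, +7·1° lat → SW at lon 14°, lat 77°.
Subsquare n=13, t=19: +13·0.0833333° lon, +19·0.0416667° lat → SW at lon 15.0833°, lat 77.7917°.
Extended square 6, 7: +6·0.00833333° lon, +7·0.00416667° lat → SW at lon 15.1333°, lat 77.8208°.
latitude 77.82083, longitude 15.13333.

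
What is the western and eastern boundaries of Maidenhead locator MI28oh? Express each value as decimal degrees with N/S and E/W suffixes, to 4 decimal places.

Field M=12, I=8: +12·20° lon, +8·10° lat → SW at lon 60°, lat -10°.
Square 2, 8: +2·2° lon, +8·1° lat → SW at lon 64°, lat -2°.
Subsquare o=14, h=7: +14·0.0833333° lon, +7·0.0416667° lat → SW at lon 65.1667°, lat -1.70833°.
Cell spans 0.0833333° lon × 0.0416667° lat.
west 65.1667° E, east 65.2500° E.

65.1667° E, 65.2500° E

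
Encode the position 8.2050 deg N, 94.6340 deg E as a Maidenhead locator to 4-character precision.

NJ78

Offset from 180°W / 90°S: lon 274.63°, lat 98.20°.
Field (20°×10°, letters A–R): lon ⌊274.63/20⌋ = 13 → N; lat ⌊98.20/10⌋ = 9 → J.
Square (2°×1°, digits 0–9): lon ⌊14.63/2⌋ = 7; lat ⌊8.20/1⌋ = 8.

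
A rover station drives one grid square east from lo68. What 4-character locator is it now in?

LO78

Longitude square 6; +1 → 7.
The latitude characters are unchanged.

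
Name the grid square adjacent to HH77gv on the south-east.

Longitude subsquare g = 6; +1 → 7 = h.
Latitude subsquare v = 21; −1 → 20 = u.

HH77hu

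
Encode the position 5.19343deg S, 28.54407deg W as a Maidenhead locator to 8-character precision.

HI54rt43

Add 180° to longitude and 90° to latitude: 151.45593, 84.80657.
Field: lon ⌊151.45593/20⌋ = 7 → H; lat ⌊84.80657/10⌋ = 8 → I.
Square: lon ⌊11.45593/2⌋ = 5; lat ⌊4.80657/1⌋ = 4.
Subsquare: lon ⌊1.45593/0.0833333⌋ = 17 → r; lat ⌊0.80657/0.0416667⌋ = 19 → t.
Extended square: lon ⌊0.03926/0.00833333⌋ = 4; lat ⌊0.01490/0.00416667⌋ = 3.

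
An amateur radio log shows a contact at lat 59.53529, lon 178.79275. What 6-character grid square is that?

RO99jm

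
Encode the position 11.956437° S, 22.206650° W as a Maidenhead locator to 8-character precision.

Shift to the Maidenhead origin (180°W, 90°S): lon 157.79335, lat 78.04356.
Field: lon ⌊157.79335/20⌋ = 7 → H; lat ⌊78.04356/10⌋ = 7 → H.
Square: lon ⌊17.79335/2⌋ = 8; lat ⌊8.04356/1⌋ = 8.
Subsquare: lon ⌊1.79335/0.0833333⌋ = 21 → v; lat ⌊0.04356/0.0416667⌋ = 1 → b.
Extended square: lon ⌊0.04335/0.00833333⌋ = 5; lat ⌊0.00190/0.00416667⌋ = 0.

HH88vb50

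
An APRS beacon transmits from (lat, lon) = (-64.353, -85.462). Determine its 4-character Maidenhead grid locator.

Shift to the Maidenhead origin (180°W, 90°S): lon 94.54, lat 25.65.
Field: lon ⌊94.54/20⌋ = 4 → E; lat ⌊25.65/10⌋ = 2 → C.
Square: lon ⌊14.54/2⌋ = 7; lat ⌊5.65/1⌋ = 5.

EC75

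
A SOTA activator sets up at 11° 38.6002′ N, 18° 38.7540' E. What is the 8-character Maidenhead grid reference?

Offset from 180°W / 90°S: lon 198.64590°, lat 101.64334°.
Field: 198.64590/20 → 9 → J, 101.64334/10 → 10 → K; chars JK.
Square: 18.64590/2 → 9, 1.64334/1 → 1; chars 91.
Subsquare: 0.64590/0.0833333 → 7 → h, 0.64334/0.0416667 → 15 → p; chars hp.
Extended square: 0.06257/0.00833333 → 7, 0.01834/0.00416667 → 4; chars 74.

JK91hp74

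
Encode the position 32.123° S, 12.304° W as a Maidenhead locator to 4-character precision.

IF37

Offset from 180°W / 90°S: lon 167.70°, lat 57.88°.
Field: lon ⌊167.70/20⌋ = 8 → I; lat ⌊57.88/10⌋ = 5 → F.
Square: lon ⌊7.70/2⌋ = 3; lat ⌊7.88/1⌋ = 7.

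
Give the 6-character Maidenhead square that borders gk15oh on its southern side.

Latitude subsquare h = 7; −1 → 6 = g.
The longitude characters are unchanged.

GK15og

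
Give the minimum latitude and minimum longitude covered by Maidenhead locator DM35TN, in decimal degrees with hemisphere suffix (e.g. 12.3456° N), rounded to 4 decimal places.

Field D=3, M=12: +3·20° lon, +12·10° lat → SW at lon -120°, lat 30°.
Square 3, 5: +3·2° lon, +5·1° lat → SW at lon -114°, lat 35°.
Subsquare t=19, n=13: +19·0.0833333° lon, +13·0.0416667° lat → SW at lon -112.417°, lat 35.5417°.
latitude 35.5417° N, longitude 112.4167° W.

35.5417° N, 112.4167° W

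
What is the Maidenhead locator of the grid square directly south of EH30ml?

Latitude subsquare l = 11; −1 → 10 = k.
The longitude characters are unchanged.

EH30mk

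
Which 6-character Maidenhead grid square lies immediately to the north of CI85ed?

CI85ee

Latitude subsquare d = 3; +1 → 4 = e.
The longitude characters are unchanged.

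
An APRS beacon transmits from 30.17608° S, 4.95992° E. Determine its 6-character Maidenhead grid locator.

JF29lt

Offset from 180°W / 90°S: lon 184.9599°, lat 59.8239°.
Field (20°×10°, letters A–R): lon ⌊184.9599/20⌋ = 9 → J; lat ⌊59.8239/10⌋ = 5 → F.
Square (2°×1°, digits 0–9): lon ⌊4.9599/2⌋ = 2; lat ⌊9.8239/1⌋ = 9.
Subsquare (5′×2.5′, letters a–x): lon ⌊0.9599/0.0833333⌋ = 11 → l; lat ⌊0.8239/0.0416667⌋ = 19 → t.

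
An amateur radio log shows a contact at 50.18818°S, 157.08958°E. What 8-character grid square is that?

Offset from 180°W / 90°S: lon 337.08958°, lat 39.81182°.
Field: lon ⌊337.08958/20⌋ = 16 → Q; lat ⌊39.81182/10⌋ = 3 → D.
Square: lon ⌊17.08958/2⌋ = 8; lat ⌊9.81182/1⌋ = 9.
Subsquare: lon ⌊1.08958/0.0833333⌋ = 13 → n; lat ⌊0.81182/0.0416667⌋ = 19 → t.
Extended square: lon ⌊0.00625/0.00833333⌋ = 0; lat ⌊0.02015/0.00416667⌋ = 4.

QD89nt04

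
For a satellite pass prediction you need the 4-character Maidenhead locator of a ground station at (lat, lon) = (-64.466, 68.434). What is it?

Add 180° to longitude and 90° to latitude: 248.43, 25.53.
Field: 248.43/20 → 12 → M, 25.53/10 → 2 → C; chars MC.
Square: 8.43/2 → 4, 5.53/1 → 5; chars 45.

MC45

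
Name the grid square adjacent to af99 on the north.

AG90

Latitude square 9; +1 → 10, wraps to 0, carry into field.
Latitude field F = 5; +1 → 6 = G.
The longitude characters are unchanged.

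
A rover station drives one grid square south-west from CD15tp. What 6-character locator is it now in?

CD15so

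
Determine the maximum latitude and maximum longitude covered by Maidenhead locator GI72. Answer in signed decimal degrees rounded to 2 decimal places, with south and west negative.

Field G=6, I=8: +6·20° lon, +8·10° lat → SW at lon -60°, lat -10°.
Square 7, 2: +7·2° lon, +2·1° lat → SW at lon -46°, lat -8°.
Cell spans 2° lon × 1° lat. NE corner is SW corner plus one full cell.
latitude -7.00, longitude -44.00.

-7.00, -44.00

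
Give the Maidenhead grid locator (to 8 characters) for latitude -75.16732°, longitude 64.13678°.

MB24bt69

Add 180° to longitude and 90° to latitude: 244.13678, 14.83268.
Field: lon ⌊244.13678/20⌋ = 12 → M; lat ⌊14.83268/10⌋ = 1 → B.
Square: lon ⌊4.13678/2⌋ = 2; lat ⌊4.83268/1⌋ = 4.
Subsquare: lon ⌊0.13678/0.0833333⌋ = 1 → b; lat ⌊0.83268/0.0416667⌋ = 19 → t.
Extended square: lon ⌊0.05345/0.00833333⌋ = 6; lat ⌊0.04101/0.00416667⌋ = 9.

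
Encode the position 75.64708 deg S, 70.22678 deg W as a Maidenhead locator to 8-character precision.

Offset from 180°W / 90°S: lon 109.77322°, lat 14.35292°.
Field: 109.77322/20 → 5 → F, 14.35292/10 → 1 → B; chars FB.
Square: 9.77322/2 → 4, 4.35292/1 → 4; chars 44.
Subsquare: 1.77322/0.0833333 → 21 → v, 0.35292/0.0416667 → 8 → i; chars vi.
Extended square: 0.02322/0.00833333 → 2, 0.01959/0.00416667 → 4; chars 24.

FB44vi24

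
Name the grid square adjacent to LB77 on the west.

Longitude square 7; −1 → 6.
The latitude characters are unchanged.

LB67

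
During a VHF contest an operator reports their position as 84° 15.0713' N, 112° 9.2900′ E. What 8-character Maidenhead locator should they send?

OR64bg80

Offset from 180°W / 90°S: lon 292.15483°, lat 174.25119°.
Field: lon ⌊292.15483/20⌋ = 14 → O; lat ⌊174.25119/10⌋ = 17 → R.
Square: lon ⌊12.15483/2⌋ = 6; lat ⌊4.25119/1⌋ = 4.
Subsquare: lon ⌊0.15483/0.0833333⌋ = 1 → b; lat ⌊0.25119/0.0416667⌋ = 6 → g.
Extended square: lon ⌊0.07150/0.00833333⌋ = 8; lat ⌊0.00119/0.00416667⌋ = 0.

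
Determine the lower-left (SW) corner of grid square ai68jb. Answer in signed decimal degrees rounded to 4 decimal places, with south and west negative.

Field A=0, I=8: +0·20° lon, +8·10° lat → SW at lon -180°, lat -10°.
Square 6, 8: +6·2° lon, +8·1° lat → SW at lon -168°, lat -2°.
Subsquare j=9, b=1: +9·0.0833333° lon, +1·0.0416667° lat → SW at lon -167.25°, lat -1.95833°.
latitude -1.9583, longitude -167.2500.

-1.9583, -167.2500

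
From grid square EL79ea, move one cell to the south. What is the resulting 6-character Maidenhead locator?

Latitude subsquare a = 0; −1 → -1, wraps to 23 = x, carry into square.
Latitude square 9; −1 → 8.
The longitude characters are unchanged.

EL78ex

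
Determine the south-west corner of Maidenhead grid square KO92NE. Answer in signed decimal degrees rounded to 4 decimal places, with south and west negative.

52.1667, 39.0833

Field K=10, O=14: +10·20° lon, +14·10° lat → SW at lon 20°, lat 50°.
Square 9, 2: +9·2° lon, +2·1° lat → SW at lon 38°, lat 52°.
Subsquare n=13, e=4: +13·0.0833333° lon, +4·0.0416667° lat → SW at lon 39.0833°, lat 52.1667°.
latitude 52.1667, longitude 39.0833.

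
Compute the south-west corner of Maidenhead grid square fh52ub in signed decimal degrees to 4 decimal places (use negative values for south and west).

Field F=5, H=7: +5·20° lon, +7·10° lat → SW at lon -80°, lat -20°.
Square 5, 2: +5·2° lon, +2·1° lat → SW at lon -70°, lat -18°.
Subsquare u=20, b=1: +20·0.0833333° lon, +1·0.0416667° lat → SW at lon -68.3333°, lat -17.9583°.
latitude -17.9583, longitude -68.3333.

-17.9583, -68.3333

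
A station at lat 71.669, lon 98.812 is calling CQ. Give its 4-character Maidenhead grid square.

NQ91

Shift to the Maidenhead origin (180°W, 90°S): lon 278.81, lat 161.67.
Field: 278.81/20 → 13 → N, 161.67/10 → 16 → Q; chars NQ.
Square: 18.81/2 → 9, 1.67/1 → 1; chars 91.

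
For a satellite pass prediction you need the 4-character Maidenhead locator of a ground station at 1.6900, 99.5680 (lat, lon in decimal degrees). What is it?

NJ91

Add 180° to longitude and 90° to latitude: 279.57, 91.69.
Field: 279.57/20 → 13 → N, 91.69/10 → 9 → J; chars NJ.
Square: 19.57/2 → 9, 1.69/1 → 1; chars 91.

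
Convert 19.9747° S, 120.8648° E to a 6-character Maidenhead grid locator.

PH00ka

Offset from 180°W / 90°S: lon 300.8648°, lat 70.0253°.
Field: lon ⌊300.8648/20⌋ = 15 → P; lat ⌊70.0253/10⌋ = 7 → H.
Square: lon ⌊0.8648/2⌋ = 0; lat ⌊0.0253/1⌋ = 0.
Subsquare: lon ⌊0.8648/0.0833333⌋ = 10 → k; lat ⌊0.0253/0.0416667⌋ = 0 → a.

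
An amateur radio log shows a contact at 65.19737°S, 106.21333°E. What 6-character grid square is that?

Offset from 180°W / 90°S: lon 286.2133°, lat 24.8026°.
Field: lon ⌊286.2133/20⌋ = 14 → O; lat ⌊24.8026/10⌋ = 2 → C.
Square: lon ⌊6.2133/2⌋ = 3; lat ⌊4.8026/1⌋ = 4.
Subsquare: lon ⌊0.2133/0.0833333⌋ = 2 → c; lat ⌊0.8026/0.0416667⌋ = 19 → t.

OC34ct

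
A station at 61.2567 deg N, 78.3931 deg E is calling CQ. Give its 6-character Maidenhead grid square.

MP91eg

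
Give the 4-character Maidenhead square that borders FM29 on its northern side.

FN20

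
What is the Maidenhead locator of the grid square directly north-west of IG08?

Longitude square 0; −1 → -1, wraps to 9, carry into field.
Longitude field I = 8; −1 → 7 = H.
Latitude square 8; +1 → 9.

HG99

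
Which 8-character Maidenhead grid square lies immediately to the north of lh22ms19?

Latitude extended square 9; +1 → 10, wraps to 0, carry into subsquare.
Latitude subsquare s = 18; +1 → 19 = t.
The longitude characters are unchanged.

LH22mt10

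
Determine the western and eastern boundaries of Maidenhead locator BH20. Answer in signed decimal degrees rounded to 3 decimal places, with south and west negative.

-156.000, -154.000

Field B=1, H=7: +1·20° lon, +7·10° lat → SW at lon -160°, lat -20°.
Square 2, 0: +2·2° lon, +0·1° lat → SW at lon -156°, lat -20°.
Cell spans 2° lon × 1° lat.
west -156.000, east -154.000.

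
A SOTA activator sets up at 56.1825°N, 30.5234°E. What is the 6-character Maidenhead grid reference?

KO56ge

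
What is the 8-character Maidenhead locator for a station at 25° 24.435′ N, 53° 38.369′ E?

LL65tj67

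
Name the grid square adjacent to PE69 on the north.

PF60

Latitude square 9; +1 → 10, wraps to 0, carry into field.
Latitude field E = 4; +1 → 5 = F.
The longitude characters are unchanged.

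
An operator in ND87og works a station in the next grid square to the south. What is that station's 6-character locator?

ND87of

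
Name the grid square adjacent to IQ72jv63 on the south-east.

Longitude extended square 6; +1 → 7.
Latitude extended square 3; −1 → 2.

IQ72jv72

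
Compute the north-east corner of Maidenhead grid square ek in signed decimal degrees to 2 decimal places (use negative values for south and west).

20.00, -80.00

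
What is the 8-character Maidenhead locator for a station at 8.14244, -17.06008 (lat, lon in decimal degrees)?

IJ18ld24

Shift to the Maidenhead origin (180°W, 90°S): lon 162.93992, lat 98.14244.
Field (20°×10°, letters A–R): lon ⌊162.93992/20⌋ = 8 → I; lat ⌊98.14244/10⌋ = 9 → J.
Square (2°×1°, digits 0–9): lon ⌊2.93992/2⌋ = 1; lat ⌊8.14244/1⌋ = 8.
Subsquare (5′×2.5′, letters a–x): lon ⌊0.93992/0.0833333⌋ = 11 → l; lat ⌊0.14244/0.0416667⌋ = 3 → d.
Extended square (30″×15″, digits 0–9): lon ⌊0.02325/0.00833333⌋ = 2; lat ⌊0.01744/0.00416667⌋ = 4.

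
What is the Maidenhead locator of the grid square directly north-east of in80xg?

Longitude subsquare x = 23; +1 → 24, wraps to 0 = a, carry into square.
Longitude square 8; +1 → 9.
Latitude subsquare g = 6; +1 → 7 = h.

IN90ah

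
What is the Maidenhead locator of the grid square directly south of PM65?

Latitude square 5; −1 → 4.
The longitude characters are unchanged.

PM64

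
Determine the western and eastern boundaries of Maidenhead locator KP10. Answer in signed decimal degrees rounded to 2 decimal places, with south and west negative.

Field K=10, P=15: +10·20° lon, +15·10° lat → SW at lon 20°, lat 60°.
Square 1, 0: +1·2° lon, +0·1° lat → SW at lon 22°, lat 60°.
Cell spans 2° lon × 1° lat.
west 22.00, east 24.00.

22.00, 24.00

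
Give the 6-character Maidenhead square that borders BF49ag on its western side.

Longitude subsquare a = 0; −1 → -1, wraps to 23 = x, carry into square.
Longitude square 4; −1 → 3.
The latitude characters are unchanged.

BF39xg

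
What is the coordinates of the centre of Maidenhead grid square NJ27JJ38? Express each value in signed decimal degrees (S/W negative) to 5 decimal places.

7.41042, 84.77917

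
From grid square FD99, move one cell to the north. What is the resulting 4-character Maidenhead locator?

FE90

Latitude square 9; +1 → 10, wraps to 0, carry into field.
Latitude field D = 3; +1 → 4 = E.
The longitude characters are unchanged.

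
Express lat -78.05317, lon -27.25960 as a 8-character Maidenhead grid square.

Offset from 180°W / 90°S: lon 152.74040°, lat 11.94683°.
Field: 152.74040/20 → 7 → H, 11.94683/10 → 1 → B; chars HB.
Square: 12.74040/2 → 6, 1.94683/1 → 1; chars 61.
Subsquare: 0.74040/0.0833333 → 8 → i, 0.94683/0.0416667 → 22 → w; chars iw.
Extended square: 0.07373/0.00833333 → 8, 0.03016/0.00416667 → 7; chars 87.

HB61iw87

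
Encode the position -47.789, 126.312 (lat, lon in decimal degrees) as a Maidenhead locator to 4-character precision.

Offset from 180°W / 90°S: lon 306.31°, lat 42.21°.
Field (20°×10°, letters A–R): 306.31/20 → 15 → P, 42.21/10 → 4 → E; chars PE.
Square (2°×1°, digits 0–9): 6.31/2 → 3, 2.21/1 → 2; chars 32.

PE32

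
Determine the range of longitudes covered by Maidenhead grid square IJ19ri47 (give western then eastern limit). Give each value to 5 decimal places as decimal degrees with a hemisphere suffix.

Field I=8, J=9: +8·20° lon, +9·10° lat → SW at lon -20°, lat 0°.
Square 1, 9: +1·2° lon, +9·1° lat → SW at lon -18°, lat 9°.
Subsquare r=17, i=8: +17·0.0833333° lon, +8·0.0416667° lat → SW at lon -16.5833°, lat 9.33333°.
Extended square 4, 7: +4·0.00833333° lon, +7·0.00416667° lat → SW at lon -16.55°, lat 9.3625°.
Cell spans 0.00833333° lon × 0.00416667° lat.
west 16.55000° W, east 16.54167° W.

16.55000° W, 16.54167° W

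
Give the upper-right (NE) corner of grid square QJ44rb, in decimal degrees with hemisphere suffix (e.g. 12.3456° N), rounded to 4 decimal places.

4.0833° N, 149.5000° E

Field Q=16, J=9: +16·20° lon, +9·10° lat → SW at lon 140°, lat 0°.
Square 4, 4: +4·2° lon, +4·1° lat → SW at lon 148°, lat 4°.
Subsquare r=17, b=1: +17·0.0833333° lon, +1·0.0416667° lat → SW at lon 149.417°, lat 4.04167°.
Cell spans 0.0833333° lon × 0.0416667° lat. NE corner is SW corner plus one full cell.
latitude 4.0833° N, longitude 149.5000° E.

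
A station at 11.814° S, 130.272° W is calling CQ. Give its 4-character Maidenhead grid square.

CH48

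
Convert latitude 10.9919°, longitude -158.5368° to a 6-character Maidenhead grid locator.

BK00rx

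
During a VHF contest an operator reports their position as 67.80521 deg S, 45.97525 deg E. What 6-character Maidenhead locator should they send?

LC22xe

Shift to the Maidenhead origin (180°W, 90°S): lon 225.9753, lat 22.1948.
Field (20°×10°, letters A–R): 225.9753/20 → 11 → L, 22.1948/10 → 2 → C; chars LC.
Square (2°×1°, digits 0–9): 5.9753/2 → 2, 2.1948/1 → 2; chars 22.
Subsquare (5′×2.5′, letters a–x): 1.9753/0.0833333 → 23 → x, 0.1948/0.0416667 → 4 → e; chars xe.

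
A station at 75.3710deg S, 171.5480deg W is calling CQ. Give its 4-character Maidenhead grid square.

Offset from 180°W / 90°S: lon 8.45°, lat 14.63°.
Field: 8.45/20 → 0 → A, 14.63/10 → 1 → B; chars AB.
Square: 8.45/2 → 4, 4.63/1 → 4; chars 44.

AB44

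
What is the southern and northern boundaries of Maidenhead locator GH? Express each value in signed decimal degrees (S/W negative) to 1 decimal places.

-20.0, -10.0

Field G=6, H=7: +6·20° lon, +7·10° lat → SW at lon -60°, lat -20°.
Cell spans 20° lon × 10° lat.
south -20.0, north -10.0.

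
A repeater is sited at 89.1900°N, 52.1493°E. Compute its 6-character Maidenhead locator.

LR69be

Offset from 180°W / 90°S: lon 232.1493°, lat 179.1900°.
Field: 232.1493/20 → 11 → L, 179.1900/10 → 17 → R; chars LR.
Square: 12.1493/2 → 6, 9.1900/1 → 9; chars 69.
Subsquare: 0.1493/0.0833333 → 1 → b, 0.1900/0.0416667 → 4 → e; chars be.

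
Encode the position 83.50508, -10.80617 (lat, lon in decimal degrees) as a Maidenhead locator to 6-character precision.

Add 180° to longitude and 90° to latitude: 169.1938, 173.5051.
Field: lon ⌊169.1938/20⌋ = 8 → I; lat ⌊173.5051/10⌋ = 17 → R.
Square: lon ⌊9.1938/2⌋ = 4; lat ⌊3.5051/1⌋ = 3.
Subsquare: lon ⌊1.1938/0.0833333⌋ = 14 → o; lat ⌊0.5051/0.0416667⌋ = 12 → m.

IR43om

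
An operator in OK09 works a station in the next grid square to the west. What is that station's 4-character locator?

Longitude square 0; −1 → -1, wraps to 9, carry into field.
Longitude field O = 14; −1 → 13 = N.
The latitude characters are unchanged.

NK99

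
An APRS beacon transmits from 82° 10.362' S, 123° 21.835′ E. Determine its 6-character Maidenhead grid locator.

Shift to the Maidenhead origin (180°W, 90°S): lon 303.3639, lat 7.8273.
Field: 303.3639/20 → 15 → P, 7.8273/10 → 0 → A; chars PA.
Square: 3.3639/2 → 1, 7.8273/1 → 7; chars 17.
Subsquare: 1.3639/0.0833333 → 16 → q, 0.8273/0.0416667 → 19 → t; chars qt.

PA17qt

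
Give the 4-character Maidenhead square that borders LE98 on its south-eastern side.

ME07

Longitude square 9; +1 → 10, wraps to 0, carry into field.
Longitude field L = 11; +1 → 12 = M.
Latitude square 8; −1 → 7.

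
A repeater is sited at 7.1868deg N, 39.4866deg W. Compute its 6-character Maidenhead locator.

Offset from 180°W / 90°S: lon 140.5134°, lat 97.1868°.
Field: lon ⌊140.5134/20⌋ = 7 → H; lat ⌊97.1868/10⌋ = 9 → J.
Square: lon ⌊0.5134/2⌋ = 0; lat ⌊7.1868/1⌋ = 7.
Subsquare: lon ⌊0.5134/0.0833333⌋ = 6 → g; lat ⌊0.1868/0.0416667⌋ = 4 → e.

HJ07ge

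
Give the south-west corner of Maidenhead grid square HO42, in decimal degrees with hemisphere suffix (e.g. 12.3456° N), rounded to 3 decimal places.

52.000° N, 32.000° W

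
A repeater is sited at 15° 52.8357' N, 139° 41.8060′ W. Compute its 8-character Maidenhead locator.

Shift to the Maidenhead origin (180°W, 90°S): lon 40.30323, lat 105.88059.
Field: lon ⌊40.30323/20⌋ = 2 → C; lat ⌊105.88059/10⌋ = 10 → K.
Square: lon ⌊0.30323/2⌋ = 0; lat ⌊5.88059/1⌋ = 5.
Subsquare: lon ⌊0.30323/0.0833333⌋ = 3 → d; lat ⌊0.88059/0.0416667⌋ = 21 → v.
Extended square: lon ⌊0.05323/0.00833333⌋ = 6; lat ⌊0.00559/0.00416667⌋ = 1.

CK05dv61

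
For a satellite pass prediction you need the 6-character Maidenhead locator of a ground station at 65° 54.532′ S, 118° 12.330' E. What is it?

Add 180° to longitude and 90° to latitude: 298.2055, 24.0911.
Field: 298.2055/20 → 14 → O, 24.0911/10 → 2 → C; chars OC.
Square: 18.2055/2 → 9, 4.0911/1 → 4; chars 94.
Subsquare: 0.2055/0.0833333 → 2 → c, 0.0911/0.0416667 → 2 → c; chars cc.

OC94cc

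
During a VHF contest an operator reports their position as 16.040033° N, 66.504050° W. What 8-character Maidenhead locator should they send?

FK66ra99

Shift to the Maidenhead origin (180°W, 90°S): lon 113.49595, lat 106.04003.
Field: lon ⌊113.49595/20⌋ = 5 → F; lat ⌊106.04003/10⌋ = 10 → K.
Square: lon ⌊13.49595/2⌋ = 6; lat ⌊6.04003/1⌋ = 6.
Subsquare: lon ⌊1.49595/0.0833333⌋ = 17 → r; lat ⌊0.04003/0.0416667⌋ = 0 → a.
Extended square: lon ⌊0.07928/0.00833333⌋ = 9; lat ⌊0.04003/0.00416667⌋ = 9.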